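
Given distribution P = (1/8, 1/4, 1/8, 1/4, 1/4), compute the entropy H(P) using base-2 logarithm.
2.2500 bits

Shannon entropy is H(X) = -Σ p(x) log p(x).

For P = (1/8, 1/4, 1/8, 1/4, 1/4):
H = -1/8 × log_2(1/8) -1/4 × log_2(1/4) -1/8 × log_2(1/8) -1/4 × log_2(1/4) -1/4 × log_2(1/4)
H = 2.2500 bits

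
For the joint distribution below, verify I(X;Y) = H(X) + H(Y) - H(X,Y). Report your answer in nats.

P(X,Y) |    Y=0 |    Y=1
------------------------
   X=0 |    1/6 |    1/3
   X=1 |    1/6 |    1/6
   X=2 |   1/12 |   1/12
I(X;Y) = 0.0144 nats

Mutual information has multiple equivalent forms:
- I(X;Y) = H(X) - H(X|Y)
- I(X;Y) = H(Y) - H(Y|X)
- I(X;Y) = H(X) + H(Y) - H(X,Y)

Computing all quantities:
H(X) = 1.0114, H(Y) = 0.6792, H(X,Y) = 1.6762
H(X|Y) = 0.9970, H(Y|X) = 0.6648

Verification:
H(X) - H(X|Y) = 1.0114 - 0.9970 = 0.0144
H(Y) - H(Y|X) = 0.6792 - 0.6648 = 0.0144
H(X) + H(Y) - H(X,Y) = 1.0114 + 0.6792 - 1.6762 = 0.0144

All forms give I(X;Y) = 0.0144 nats. ✓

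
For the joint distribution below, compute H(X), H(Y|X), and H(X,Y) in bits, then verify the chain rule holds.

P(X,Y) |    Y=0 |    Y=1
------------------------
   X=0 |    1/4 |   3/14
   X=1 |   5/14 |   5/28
H(X,Y) = 1.9506, H(X) = 0.9963, H(Y|X) = 0.9542 (all in bits)

Chain rule: H(X,Y) = H(X) + H(Y|X)

Left side — joint entropy directly:
H(X,Y) = -Σ p(x,y) log p(x,y) = 1.9506 bits

Right side — compute H(Y|X) from the conditional distributions:
P(X) = (13/28, 15/28), so H(X) = 0.9963 bits
H(Y|X) = Σ_x P(X=x) · H(Y|X=x):
  P(Y|X=0) = (7/13, 6/13), H(Y|X=0) = 0.9957, weight P(X=0) = 13/28
  P(Y|X=1) = (2/3, 1/3), H(Y|X=1) = 0.9183, weight P(X=1) = 15/28
H(Y|X) = 0.9542 bits

H(X) + H(Y|X) = 0.9963 + 0.9542 = 1.9506 bits

Both sides equal 1.9506 bits. ✓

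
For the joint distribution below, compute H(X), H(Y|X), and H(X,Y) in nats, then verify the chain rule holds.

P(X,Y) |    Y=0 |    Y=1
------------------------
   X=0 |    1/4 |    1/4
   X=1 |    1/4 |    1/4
H(X,Y) = 1.3863, H(X) = 0.6931, H(Y|X) = 0.6931 (all in nats)

Chain rule: H(X,Y) = H(X) + H(Y|X)

Left side — joint entropy directly:
H(X,Y) = -Σ p(x,y) log p(x,y) = 1.3863 nats

Right side — compute H(Y|X) from the conditional distributions:
P(X) = (1/2, 1/2), so H(X) = 0.6931 nats
H(Y|X) = Σ_x P(X=x) · H(Y|X=x):
  P(Y|X=0) = (1/2, 1/2), H(Y|X=0) = 0.6931, weight P(X=0) = 1/2
  P(Y|X=1) = (1/2, 1/2), H(Y|X=1) = 0.6931, weight P(X=1) = 1/2
H(Y|X) = 0.6931 nats

H(X) + H(Y|X) = 0.6931 + 0.6931 = 1.3863 nats

Both sides equal 1.3863 nats. ✓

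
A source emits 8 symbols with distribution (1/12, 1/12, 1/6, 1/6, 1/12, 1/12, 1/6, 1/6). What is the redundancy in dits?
0.0246 dits

Redundancy measures how far a source is from maximum entropy:
R = H_max - H(X)

Maximum entropy for 8 symbols: H_max = log_10(8) = 0.9031 dits
Actual entropy: H(X) = 0.8785 dits
Redundancy: R = 0.9031 - 0.8785 = 0.0246 dits

This redundancy represents potential for compression: the source could be compressed by 0.0246 dits per symbol.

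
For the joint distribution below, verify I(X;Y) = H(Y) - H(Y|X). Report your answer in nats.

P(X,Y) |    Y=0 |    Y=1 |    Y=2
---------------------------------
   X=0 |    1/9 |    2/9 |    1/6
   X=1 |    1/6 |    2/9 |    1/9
I(X;Y) = 0.0112 nats

Mutual information has multiple equivalent forms:
- I(X;Y) = H(X) - H(X|Y)
- I(X;Y) = H(Y) - H(Y|X)
- I(X;Y) = H(X) + H(Y) - H(X,Y)

Computing all quantities:
H(X) = 0.6931, H(Y) = 1.0720, H(X,Y) = 1.7540
H(X|Y) = 0.6820, H(Y|X) = 1.0609

Verification:
H(X) - H(X|Y) = 0.6931 - 0.6820 = 0.0112
H(Y) - H(Y|X) = 1.0720 - 1.0609 = 0.0112
H(X) + H(Y) - H(X,Y) = 0.6931 + 1.0720 - 1.7540 = 0.0112

All forms give I(X;Y) = 0.0112 nats. ✓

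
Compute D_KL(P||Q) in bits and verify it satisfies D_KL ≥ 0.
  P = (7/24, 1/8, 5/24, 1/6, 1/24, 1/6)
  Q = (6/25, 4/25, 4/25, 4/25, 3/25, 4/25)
0.0729 bits

KL divergence satisfies the Gibbs inequality: D_KL(P||Q) ≥ 0 for all distributions P, Q.

D_KL(P||Q) = Σ p(x) log(p(x)/q(x))
Term by term:
  x=0: 7/24 × log_2[(7/24)/(6/25)] = 0.0820
  x=1: 1/8 × log_2[(1/8)/(4/25)] = -0.0445
  x=2: 5/24 × log_2[(5/24)/(4/25)] = 0.0793
  x=3: 1/6 × log_2[(1/6)/(4/25)] = 0.0098
  x=4: 1/24 × log_2[(1/24)/(3/25)] = -0.0636
  x=5: 1/6 × log_2[(1/6)/(4/25)] = 0.0098
D_KL(P||Q) = 0.0729 bits

D_KL(P||Q) = 0.0729 ≥ 0 ✓

This non-negativity is a fundamental property: relative entropy cannot be negative because it measures how different Q is from P.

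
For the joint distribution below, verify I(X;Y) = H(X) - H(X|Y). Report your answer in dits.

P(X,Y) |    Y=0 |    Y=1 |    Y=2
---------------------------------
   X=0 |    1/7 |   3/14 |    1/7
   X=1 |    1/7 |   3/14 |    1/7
I(X;Y) = 0.0000 dits

Mutual information has multiple equivalent forms:
- I(X;Y) = H(X) - H(X|Y)
- I(X;Y) = H(Y) - H(Y|X)
- I(X;Y) = H(X) + H(Y) - H(X,Y)

Computing all quantities:
H(X) = 0.3010, H(Y) = 0.4686, H(X,Y) = 0.7696
H(X|Y) = 0.3010, H(Y|X) = 0.4686

Verification:
H(X) - H(X|Y) = 0.3010 - 0.3010 = 0.0000
H(Y) - H(Y|X) = 0.4686 - 0.4686 = 0.0000
H(X) + H(Y) - H(X,Y) = 0.3010 + 0.4686 - 0.7696 = 0.0000

All forms give I(X;Y) = 0.0000 dits. ✓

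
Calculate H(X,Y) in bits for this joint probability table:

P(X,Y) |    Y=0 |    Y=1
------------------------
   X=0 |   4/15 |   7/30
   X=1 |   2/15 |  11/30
1.9167 bits

Joint entropy is H(X,Y) = -Σ_{x,y} p(x,y) log p(x,y).

Summing over all non-zero entries:
H(X,Y) = -[4/15·log_2(4/15) + 7/30·log_2(7/30) + 2/15·log_2(2/15) + 11/30·log_2(11/30)]
H(X,Y) = 1.9167 bits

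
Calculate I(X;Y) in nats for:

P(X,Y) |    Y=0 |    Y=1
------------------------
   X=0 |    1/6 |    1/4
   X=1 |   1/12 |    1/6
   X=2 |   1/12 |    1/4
0.0095 nats

Mutual information: I(X;Y) = H(X) + H(Y) - H(X,Y)

Marginals:
P(X) = (5/12, 1/4, 1/3), H(X) = 1.0776 nats
P(Y) = (1/3, 2/3), H(Y) = 0.6365 nats

Joint entropy: H(X,Y) = 1.7046 nats

I(X;Y) = 1.0776 + 0.6365 - 1.7046 = 0.0095 nats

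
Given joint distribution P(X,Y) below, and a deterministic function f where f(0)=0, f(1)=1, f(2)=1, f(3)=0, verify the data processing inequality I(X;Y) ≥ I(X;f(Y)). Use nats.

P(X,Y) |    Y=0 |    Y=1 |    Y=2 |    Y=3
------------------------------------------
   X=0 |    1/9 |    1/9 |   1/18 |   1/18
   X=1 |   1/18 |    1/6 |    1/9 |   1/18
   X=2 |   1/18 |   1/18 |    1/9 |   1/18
I(X;Y) = 0.0450, I(X;f(Y)) = 0.0176, inequality holds: 0.0450 ≥ 0.0176

Data Processing Inequality: For any Markov chain X → Y → Z, we have I(X;Y) ≥ I(X;Z).

Here Z = f(Y) is a deterministic function of Y, forming X → Y → Z.

Original I(X;Y) = 0.0450 nats

After applying f:
P(X,Z) where Z=f(Y):
- P(X,Z=0) = P(X,Y=0) + P(X,Y=3)
- P(X,Z=1) = P(X,Y=1) + P(X,Y=2)

I(X;Z) = I(X;f(Y)) = 0.0176 nats

Verification: 0.0450 ≥ 0.0176 ✓

Information cannot be created by processing; the function f can only lose information about X.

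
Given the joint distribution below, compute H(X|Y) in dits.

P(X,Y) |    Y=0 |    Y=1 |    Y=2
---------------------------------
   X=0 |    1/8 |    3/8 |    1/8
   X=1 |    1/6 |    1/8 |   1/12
0.2695 dits

Using the chain rule: H(X|Y) = H(X,Y) - H(Y)

First, compute H(X,Y) = 0.7180 dits

Marginal P(Y) = (7/24, 1/2, 5/24)
H(Y) = 0.4485 dits

H(X|Y) = H(X,Y) - H(Y) = 0.7180 - 0.4485 = 0.2695 dits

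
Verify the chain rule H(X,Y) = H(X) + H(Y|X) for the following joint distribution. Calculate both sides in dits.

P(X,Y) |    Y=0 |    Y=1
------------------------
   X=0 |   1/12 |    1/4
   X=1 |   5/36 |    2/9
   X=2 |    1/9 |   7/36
H(X,Y) = 0.7490, H(X) = 0.4761, H(Y|X) = 0.2729 (all in dits)

Chain rule: H(X,Y) = H(X) + H(Y|X)

Left side — joint entropy directly:
H(X,Y) = -Σ p(x,y) log p(x,y) = 0.7490 dits

Right side — compute H(Y|X) from the conditional distributions:
P(X) = (1/3, 13/36, 11/36), so H(X) = 0.4761 dits
H(Y|X) = Σ_x P(X=x) · H(Y|X=x):
  P(Y|X=0) = (1/4, 3/4), H(Y|X=0) = 0.2442, weight P(X=0) = 1/3
  P(Y|X=1) = (5/13, 8/13), H(Y|X=1) = 0.2894, weight P(X=1) = 13/36
  P(Y|X=2) = (4/11, 7/11), H(Y|X=2) = 0.2847, weight P(X=2) = 11/36
H(Y|X) = 0.2729 dits

H(X) + H(Y|X) = 0.4761 + 0.2729 = 0.7490 dits

Both sides equal 0.7490 dits. ✓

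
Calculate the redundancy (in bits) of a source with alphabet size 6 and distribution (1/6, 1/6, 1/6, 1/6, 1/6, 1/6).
0.0000 bits

Redundancy measures how far a source is from maximum entropy:
R = H_max - H(X)

Maximum entropy for 6 symbols: H_max = log_2(6) = 2.5850 bits
Actual entropy: H(X) = 2.5850 bits
Redundancy: R = 2.5850 - 2.5850 = 0.0000 bits

This redundancy represents potential for compression: the source could be compressed by 0.0000 bits per symbol.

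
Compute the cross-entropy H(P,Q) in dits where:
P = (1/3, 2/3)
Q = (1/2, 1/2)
0.3010 dits

Cross-entropy: H(P,Q) = -Σ p(x) log q(x)

Alternatively: H(P,Q) = H(P) + D_KL(P||Q)
H(P) = 0.2764 dits
D_KL(P||Q) = 0.0246 dits

H(P,Q) = 0.2764 + 0.0246 = 0.3010 dits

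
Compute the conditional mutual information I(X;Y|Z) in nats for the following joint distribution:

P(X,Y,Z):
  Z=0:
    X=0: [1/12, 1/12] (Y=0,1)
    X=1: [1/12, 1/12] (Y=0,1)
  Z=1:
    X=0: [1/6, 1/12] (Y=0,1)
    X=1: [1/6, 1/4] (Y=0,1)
0.0225 nats

Conditional mutual information: I(X;Y|Z) = H(X|Z) + H(Y|Z) - H(X,Y|Z)

H(Z) = 0.6365
H(X,Z) = 1.3086 → H(X|Z) = 0.6721
H(Y,Z) = 1.3297 → H(Y|Z) = 0.6931
H(X,Y,Z) = 1.9792 → H(X,Y|Z) = 1.3427

I(X;Y|Z) = 0.6721 + 0.6931 - 1.3427 = 0.0225 nats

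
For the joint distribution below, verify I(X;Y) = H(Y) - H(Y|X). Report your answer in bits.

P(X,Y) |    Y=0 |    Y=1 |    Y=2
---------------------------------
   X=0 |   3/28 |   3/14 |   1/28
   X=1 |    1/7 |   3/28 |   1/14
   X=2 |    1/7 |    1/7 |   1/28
I(X;Y) = 0.0424 bits

Mutual information has multiple equivalent forms:
- I(X;Y) = H(X) - H(X|Y)
- I(X;Y) = H(Y) - H(Y|X)
- I(X;Y) = H(X) + H(Y) - H(X,Y)

Computing all quantities:
H(X) = 1.5831, H(Y) = 1.4445, H(X,Y) = 2.9852
H(X|Y) = 1.5407, H(Y|X) = 1.4021

Verification:
H(X) - H(X|Y) = 1.5831 - 1.5407 = 0.0424
H(Y) - H(Y|X) = 1.4445 - 1.4021 = 0.0424
H(X) + H(Y) - H(X,Y) = 1.5831 + 1.4445 - 2.9852 = 0.0424

All forms give I(X;Y) = 0.0424 bits. ✓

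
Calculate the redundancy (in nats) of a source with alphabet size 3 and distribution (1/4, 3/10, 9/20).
0.0315 nats

Redundancy measures how far a source is from maximum entropy:
R = H_max - H(X)

Maximum entropy for 3 symbols: H_max = log_e(3) = 1.0986 nats
Actual entropy: H(X) = 1.0671 nats
Redundancy: R = 1.0986 - 1.0671 = 0.0315 nats

This redundancy represents potential for compression: the source could be compressed by 0.0315 nats per symbol.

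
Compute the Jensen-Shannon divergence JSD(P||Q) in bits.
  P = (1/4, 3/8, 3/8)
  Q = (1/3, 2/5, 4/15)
0.0112 bits

Jensen-Shannon divergence is:
JSD(P||Q) = 0.5 × D_KL(P||M) + 0.5 × D_KL(Q||M)
where M = 0.5 × (P + Q) is the mixture distribution.

M = 0.5 × (1/4, 3/8, 3/8) + 0.5 × (1/3, 2/5, 4/15) = (7/24, 0.3875, 0.320833)

D_KL(P||M) = 0.0111 bits
D_KL(Q||M) = 0.0114 bits

JSD(P||Q) = 0.5 × 0.0111 + 0.5 × 0.0114 = 0.0112 bits

Unlike KL divergence, JSD is symmetric and bounded: 0 ≤ JSD ≤ log(2).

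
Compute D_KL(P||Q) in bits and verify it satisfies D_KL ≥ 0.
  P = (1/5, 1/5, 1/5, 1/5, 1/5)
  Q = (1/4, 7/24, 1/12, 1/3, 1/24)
0.3846 bits

KL divergence satisfies the Gibbs inequality: D_KL(P||Q) ≥ 0 for all distributions P, Q.

D_KL(P||Q) = Σ p(x) log(p(x)/q(x))
Term by term:
  x=0: 1/5 × log_2[(1/5)/(1/4)] = -0.0644
  x=1: 1/5 × log_2[(1/5)/(7/24)] = -0.1089
  x=2: 1/5 × log_2[(1/5)/(1/12)] = 0.2526
  x=3: 1/5 × log_2[(1/5)/(1/3)] = -0.1474
  x=4: 1/5 × log_2[(1/5)/(1/24)] = 0.4526
D_KL(P||Q) = 0.3846 bits

D_KL(P||Q) = 0.3846 ≥ 0 ✓

This non-negativity is a fundamental property: relative entropy cannot be negative because it measures how different Q is from P.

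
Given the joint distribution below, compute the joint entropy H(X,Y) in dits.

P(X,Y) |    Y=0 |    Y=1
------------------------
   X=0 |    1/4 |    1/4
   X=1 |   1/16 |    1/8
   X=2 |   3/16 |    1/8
0.7384 dits

Joint entropy is H(X,Y) = -Σ_{x,y} p(x,y) log p(x,y).

Summing over all non-zero entries:
H(X,Y) = -[1/4·log_10(1/4) + 1/4·log_10(1/4) + 1/16·log_10(1/16) + 1/8·log_10(1/8) + 3/16·log_10(3/16) + 1/8·log_10(1/8)]
H(X,Y) = 0.7384 dits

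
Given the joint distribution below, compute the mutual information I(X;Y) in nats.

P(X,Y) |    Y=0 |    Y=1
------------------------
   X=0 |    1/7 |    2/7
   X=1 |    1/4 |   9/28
0.0056 nats

Mutual information: I(X;Y) = H(X) + H(Y) - H(X,Y)

Marginals:
P(X) = (3/7, 4/7), H(X) = 0.6829 nats
P(Y) = (11/28, 17/28), H(Y) = 0.6700 nats

Joint entropy: H(X,Y) = 1.3473 nats

I(X;Y) = 0.6829 + 0.6700 - 1.3473 = 0.0056 nats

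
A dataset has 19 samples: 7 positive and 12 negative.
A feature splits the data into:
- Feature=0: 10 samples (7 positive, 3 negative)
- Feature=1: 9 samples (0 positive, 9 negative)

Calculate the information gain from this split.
0.4856 bits

Information Gain = H(Y) - H(Y|Feature)

Before split:
P(positive) = 7/19 = 0.3684
H(Y) = 0.9495 bits

After split:
Feature=0: H = 0.8813 bits (weight = 10/19)
Feature=1: H = 0.0000 bits (weight = 9/19)
H(Y|Feature) = (10/19)×0.8813 + (9/19)×0.0000 = 0.4638 bits

Information Gain = 0.9495 - 0.4638 = 0.4856 bits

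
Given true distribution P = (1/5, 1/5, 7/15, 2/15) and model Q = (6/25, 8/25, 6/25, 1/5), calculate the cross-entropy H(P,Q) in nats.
1.3939 nats

Cross-entropy: H(P,Q) = -Σ p(x) log q(x)

Alternatively: H(P,Q) = H(P) + D_KL(P||Q)
H(P) = 1.2681 nats
D_KL(P||Q) = 0.1258 nats

H(P,Q) = 1.2681 + 0.1258 = 1.3939 nats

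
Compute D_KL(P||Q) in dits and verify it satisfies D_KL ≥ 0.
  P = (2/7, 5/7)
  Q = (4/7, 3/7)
0.0725 dits

KL divergence satisfies the Gibbs inequality: D_KL(P||Q) ≥ 0 for all distributions P, Q.

D_KL(P||Q) = Σ p(x) log(p(x)/q(x))
Term by term:
  x=0: 2/7 × log_10[(2/7)/(4/7)] = -0.0860
  x=1: 5/7 × log_10[(5/7)/(3/7)] = 0.1585
D_KL(P||Q) = 0.0725 dits

D_KL(P||Q) = 0.0725 ≥ 0 ✓

This non-negativity is a fundamental property: relative entropy cannot be negative because it measures how different Q is from P.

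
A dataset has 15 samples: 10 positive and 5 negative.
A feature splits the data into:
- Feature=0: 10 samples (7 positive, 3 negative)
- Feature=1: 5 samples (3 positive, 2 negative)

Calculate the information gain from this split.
0.0071 bits

Information Gain = H(Y) - H(Y|Feature)

Before split:
P(positive) = 10/15 = 0.6667
H(Y) = 0.9183 bits

After split:
Feature=0: H = 0.8813 bits (weight = 10/15)
Feature=1: H = 0.9710 bits (weight = 5/15)
H(Y|Feature) = (10/15)×0.8813 + (5/15)×0.9710 = 0.9112 bits

Information Gain = 0.9183 - 0.9112 = 0.0071 bits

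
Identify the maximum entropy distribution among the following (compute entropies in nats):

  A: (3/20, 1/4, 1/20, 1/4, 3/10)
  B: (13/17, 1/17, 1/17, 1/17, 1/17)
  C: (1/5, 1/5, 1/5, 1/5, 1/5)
C

For a discrete distribution over n outcomes, entropy is maximized by the uniform distribution.

Computing entropies:
H(A) = 1.4887 nats
H(B) = 0.8718 nats
H(C) = 1.6094 nats

The uniform distribution (where all probabilities equal 1/5) achieves the maximum entropy of log_e(5) = 1.6094 nats.

Distribution C has the highest entropy.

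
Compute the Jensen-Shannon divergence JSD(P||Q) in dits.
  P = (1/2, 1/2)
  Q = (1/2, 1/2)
0.0000 dits

Jensen-Shannon divergence is:
JSD(P||Q) = 0.5 × D_KL(P||M) + 0.5 × D_KL(Q||M)
where M = 0.5 × (P + Q) is the mixture distribution.

M = 0.5 × (1/2, 1/2) + 0.5 × (1/2, 1/2) = (1/2, 1/2)

D_KL(P||M) = 0.0000 dits
D_KL(Q||M) = 0.0000 dits

JSD(P||Q) = 0.5 × 0.0000 + 0.5 × 0.0000 = 0.0000 dits

Unlike KL divergence, JSD is symmetric and bounded: 0 ≤ JSD ≤ log(2).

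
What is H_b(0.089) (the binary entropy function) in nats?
0.3002 nats

The binary entropy function is:
H(p) = -p log(p) - (1-p) log(1-p)

H(0.089) = -0.089 × log_e(0.089) - 0.911 × log_e(0.911)
H(0.089) = 0.3002 nats

Note: Binary entropy is maximized at p=0.5 (H=1 bit) and minimized at p=0 or p=1 (H=0).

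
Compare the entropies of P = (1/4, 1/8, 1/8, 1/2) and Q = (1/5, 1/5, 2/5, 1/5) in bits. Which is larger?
Q

Computing entropies in bits:
H(P) = 1.7500
H(Q) = 1.9219

Distribution Q has higher entropy.

Intuition: The distribution closer to uniform (more spread out) has higher entropy.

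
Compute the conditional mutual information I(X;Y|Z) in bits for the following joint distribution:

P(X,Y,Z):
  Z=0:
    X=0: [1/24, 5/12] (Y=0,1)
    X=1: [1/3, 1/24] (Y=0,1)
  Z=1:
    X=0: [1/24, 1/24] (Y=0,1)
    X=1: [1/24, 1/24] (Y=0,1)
0.4372 bits

Conditional mutual information: I(X;Y|Z) = H(X|Z) + H(Y|Z) - H(X,Y|Z)

H(Z) = 0.6500
H(X,Z) = 1.6440 → H(X|Z) = 0.9940
H(Y,Z) = 1.6440 → H(Y|Z) = 0.9940
H(X,Y,Z) = 2.2008 → H(X,Y|Z) = 1.5508

I(X;Y|Z) = 0.9940 + 0.9940 - 1.5508 = 0.4372 bits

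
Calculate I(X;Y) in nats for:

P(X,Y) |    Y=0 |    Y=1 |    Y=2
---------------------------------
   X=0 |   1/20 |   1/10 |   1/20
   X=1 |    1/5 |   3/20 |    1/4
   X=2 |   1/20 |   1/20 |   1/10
0.0265 nats

Mutual information: I(X;Y) = H(X) + H(Y) - H(X,Y)

Marginals:
P(X) = (1/5, 3/5, 1/5), H(X) = 0.9503 nats
P(Y) = (3/10, 3/10, 2/5), H(Y) = 1.0889 nats

Joint entropy: H(X,Y) = 2.0127 nats

I(X;Y) = 0.9503 + 1.0889 - 2.0127 = 0.0265 nats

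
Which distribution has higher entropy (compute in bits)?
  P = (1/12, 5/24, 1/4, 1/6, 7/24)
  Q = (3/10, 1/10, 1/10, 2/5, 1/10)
P

Computing entropies in bits:
H(P) = 2.2195
H(Q) = 2.0464

Distribution P has higher entropy.

Intuition: The distribution closer to uniform (more spread out) has higher entropy.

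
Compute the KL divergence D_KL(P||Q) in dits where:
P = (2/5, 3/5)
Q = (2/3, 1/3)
0.0644 dits

KL divergence: D_KL(P||Q) = Σ p(x) log(p(x)/q(x))

Computing term by term:
  x=0: 2/5 × log_10[(2/5)/(2/3)] = 2/5 × -0.2218 = -0.0887
  x=1: 3/5 × log_10[(3/5)/(1/3)] = 3/5 × 0.2553 = 0.1532

D_KL(P||Q) = 0.0644 dits

Note: KL divergence is always non-negative and equals 0 iff P = Q.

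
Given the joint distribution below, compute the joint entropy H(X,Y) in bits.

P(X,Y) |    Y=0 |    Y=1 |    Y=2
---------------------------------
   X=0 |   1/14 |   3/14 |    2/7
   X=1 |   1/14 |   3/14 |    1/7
2.4138 bits

Joint entropy is H(X,Y) = -Σ_{x,y} p(x,y) log p(x,y).

Summing over all non-zero entries:
H(X,Y) = -[1/14·log_2(1/14) + 3/14·log_2(3/14) + 2/7·log_2(2/7) + 1/14·log_2(1/14) + 3/14·log_2(3/14) + 1/7·log_2(1/7)]
H(X,Y) = 2.4138 bits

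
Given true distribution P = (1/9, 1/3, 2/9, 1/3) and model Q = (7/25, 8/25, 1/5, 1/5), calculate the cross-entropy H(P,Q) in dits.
0.6147 dits

Cross-entropy: H(P,Q) = -Σ p(x) log q(x)

Alternatively: H(P,Q) = H(P) + D_KL(P||Q)
H(P) = 0.5693 dits
D_KL(P||Q) = 0.0454 dits

H(P,Q) = 0.5693 + 0.0454 = 0.6147 dits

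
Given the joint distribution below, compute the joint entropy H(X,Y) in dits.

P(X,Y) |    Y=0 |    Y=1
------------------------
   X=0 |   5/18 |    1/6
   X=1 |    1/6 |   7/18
0.5734 dits

Joint entropy is H(X,Y) = -Σ_{x,y} p(x,y) log p(x,y).

Summing over all non-zero entries:
H(X,Y) = -[5/18·log_10(5/18) + 1/6·log_10(1/6) + 1/6·log_10(1/6) + 7/18·log_10(7/18)]
H(X,Y) = 0.5734 dits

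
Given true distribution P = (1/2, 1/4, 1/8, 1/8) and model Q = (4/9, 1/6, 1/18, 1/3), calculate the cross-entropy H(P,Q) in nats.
1.3520 nats

Cross-entropy: H(P,Q) = -Σ p(x) log q(x)

Alternatively: H(P,Q) = H(P) + D_KL(P||Q)
H(P) = 1.2130 nats
D_KL(P||Q) = 0.1390 nats

H(P,Q) = 1.2130 + 0.1390 = 1.3520 nats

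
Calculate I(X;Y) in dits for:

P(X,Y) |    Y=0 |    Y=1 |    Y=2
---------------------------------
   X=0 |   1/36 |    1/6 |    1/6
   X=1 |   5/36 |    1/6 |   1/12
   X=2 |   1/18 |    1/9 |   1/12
0.0235 dits

Mutual information: I(X;Y) = H(X) + H(Y) - H(X,Y)

Marginals:
P(X) = (13/36, 7/18, 1/4), H(X) = 0.4698 dits
P(Y) = (2/9, 4/9, 1/3), H(Y) = 0.4607 dits

Joint entropy: H(X,Y) = 0.9070 dits

I(X;Y) = 0.4698 + 0.4607 - 0.9070 = 0.0235 dits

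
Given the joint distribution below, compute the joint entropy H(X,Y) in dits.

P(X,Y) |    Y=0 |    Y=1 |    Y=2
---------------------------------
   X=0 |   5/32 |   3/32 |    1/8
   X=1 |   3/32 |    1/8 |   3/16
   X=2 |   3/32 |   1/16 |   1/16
0.9277 dits

Joint entropy is H(X,Y) = -Σ_{x,y} p(x,y) log p(x,y).

Summing over all non-zero entries:
H(X,Y) = -[5/32·log_10(5/32) + 3/32·log_10(3/32) + 1/8·log_10(1/8) + 3/32·log_10(3/32) + 1/8·log_10(1/8) + 3/16·log_10(3/16) + 3/32·log_10(3/32) + 1/16·log_10(1/16) + 1/16·log_10(1/16)]
H(X,Y) = 0.9277 dits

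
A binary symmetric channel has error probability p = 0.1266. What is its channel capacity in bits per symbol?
0.4520 bits

For a binary symmetric channel (BSC) with error probability p:
Capacity C = 1 - H(p) bits per symbol

where H(p) = -p log₂(p) - (1-p) log₂(1-p) is the binary entropy function.

H(0.1266) = 0.5480 bits
C = 1 - 0.5480 = 0.4520 bits per symbol

This means we can reliably transmit up to 0.4520 bits of information per channel use.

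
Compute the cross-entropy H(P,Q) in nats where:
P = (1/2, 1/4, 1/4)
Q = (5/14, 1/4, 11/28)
1.0950 nats

Cross-entropy: H(P,Q) = -Σ p(x) log q(x)

Alternatively: H(P,Q) = H(P) + D_KL(P||Q)
H(P) = 1.0397 nats
D_KL(P||Q) = 0.0552 nats

H(P,Q) = 1.0397 + 0.0552 = 1.0950 nats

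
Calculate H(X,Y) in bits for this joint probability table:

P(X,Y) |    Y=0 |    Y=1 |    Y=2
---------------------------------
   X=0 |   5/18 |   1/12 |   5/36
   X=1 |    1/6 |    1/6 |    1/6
2.5001 bits

Joint entropy is H(X,Y) = -Σ_{x,y} p(x,y) log p(x,y).

Summing over all non-zero entries:
H(X,Y) = -[5/18·log_2(5/18) + 1/12·log_2(1/12) + 5/36·log_2(5/36) + 1/6·log_2(1/6) + 1/6·log_2(1/6) + 1/6·log_2(1/6)]
H(X,Y) = 2.5001 bits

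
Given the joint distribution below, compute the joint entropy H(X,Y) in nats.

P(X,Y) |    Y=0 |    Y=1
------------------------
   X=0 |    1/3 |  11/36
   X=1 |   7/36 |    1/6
1.3455 nats

Joint entropy is H(X,Y) = -Σ_{x,y} p(x,y) log p(x,y).

Summing over all non-zero entries:
H(X,Y) = -[1/3·log_e(1/3) + 11/36·log_e(11/36) + 7/36·log_e(7/36) + 1/6·log_e(1/6)]
H(X,Y) = 1.3455 nats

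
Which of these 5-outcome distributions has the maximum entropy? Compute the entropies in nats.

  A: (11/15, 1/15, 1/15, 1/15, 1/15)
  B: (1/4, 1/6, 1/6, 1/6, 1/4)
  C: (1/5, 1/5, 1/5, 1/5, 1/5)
C

For a discrete distribution over n outcomes, entropy is maximized by the uniform distribution.

Computing entropies:
H(A) = 0.9496 nats
H(B) = 1.5890 nats
H(C) = 1.6094 nats

The uniform distribution (where all probabilities equal 1/5) achieves the maximum entropy of log_e(5) = 1.6094 nats.

Distribution C has the highest entropy.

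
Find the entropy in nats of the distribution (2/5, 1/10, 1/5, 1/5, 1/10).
1.4708 nats

Shannon entropy is H(X) = -Σ p(x) log p(x).

For P = (2/5, 1/10, 1/5, 1/5, 1/10):
H = -2/5 × log_e(2/5) -1/10 × log_e(1/10) -1/5 × log_e(1/5) -1/5 × log_e(1/5) -1/10 × log_e(1/10)
H = 1.4708 nats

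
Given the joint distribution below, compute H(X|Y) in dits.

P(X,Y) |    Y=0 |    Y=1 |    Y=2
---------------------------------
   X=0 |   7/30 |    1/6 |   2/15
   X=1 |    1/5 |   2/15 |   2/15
0.2997 dits

Using the chain rule: H(X|Y) = H(X,Y) - H(Y)

First, compute H(X,Y) = 0.7670 dits

Marginal P(Y) = (13/30, 3/10, 4/15)
H(Y) = 0.4673 dits

H(X|Y) = H(X,Y) - H(Y) = 0.7670 - 0.4673 = 0.2997 dits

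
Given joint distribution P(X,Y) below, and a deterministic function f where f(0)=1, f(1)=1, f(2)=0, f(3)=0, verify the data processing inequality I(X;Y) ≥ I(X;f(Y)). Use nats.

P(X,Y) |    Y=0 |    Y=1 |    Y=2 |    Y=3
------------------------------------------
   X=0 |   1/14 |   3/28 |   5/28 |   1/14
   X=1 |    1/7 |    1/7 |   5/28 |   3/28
I(X;Y) = 0.0081, I(X;f(Y)) = 0.0034, inequality holds: 0.0081 ≥ 0.0034

Data Processing Inequality: For any Markov chain X → Y → Z, we have I(X;Y) ≥ I(X;Z).

Here Z = f(Y) is a deterministic function of Y, forming X → Y → Z.

Original I(X;Y) = 0.0081 nats

After applying f:
P(X,Z) where Z=f(Y):
- P(X,Z=0) = P(X,Y=2) + P(X,Y=3)
- P(X,Z=1) = P(X,Y=0) + P(X,Y=1)

I(X;Z) = I(X;f(Y)) = 0.0034 nats

Verification: 0.0081 ≥ 0.0034 ✓

Information cannot be created by processing; the function f can only lose information about X.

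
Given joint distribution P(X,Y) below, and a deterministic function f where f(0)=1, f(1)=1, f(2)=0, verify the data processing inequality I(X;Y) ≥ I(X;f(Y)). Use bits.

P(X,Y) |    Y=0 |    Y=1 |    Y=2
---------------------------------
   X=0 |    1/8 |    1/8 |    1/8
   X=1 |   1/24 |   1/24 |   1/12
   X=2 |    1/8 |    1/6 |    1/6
I(X;Y) = 0.0123, I(X;f(Y)) = 0.0100, inequality holds: 0.0123 ≥ 0.0100

Data Processing Inequality: For any Markov chain X → Y → Z, we have I(X;Y) ≥ I(X;Z).

Here Z = f(Y) is a deterministic function of Y, forming X → Y → Z.

Original I(X;Y) = 0.0123 bits

After applying f:
P(X,Z) where Z=f(Y):
- P(X,Z=0) = P(X,Y=2)
- P(X,Z=1) = P(X,Y=0) + P(X,Y=1)

I(X;Z) = I(X;f(Y)) = 0.0100 bits

Verification: 0.0123 ≥ 0.0100 ✓

Information cannot be created by processing; the function f can only lose information about X.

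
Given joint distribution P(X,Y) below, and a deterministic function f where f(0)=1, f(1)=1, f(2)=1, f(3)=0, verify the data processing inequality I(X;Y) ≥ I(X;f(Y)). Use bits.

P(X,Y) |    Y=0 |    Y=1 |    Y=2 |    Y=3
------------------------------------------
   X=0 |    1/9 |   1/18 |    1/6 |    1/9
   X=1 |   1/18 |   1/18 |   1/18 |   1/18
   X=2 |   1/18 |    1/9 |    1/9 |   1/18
I(X;Y) = 0.0441, I(X;f(Y)) = 0.0067, inequality holds: 0.0441 ≥ 0.0067

Data Processing Inequality: For any Markov chain X → Y → Z, we have I(X;Y) ≥ I(X;Z).

Here Z = f(Y) is a deterministic function of Y, forming X → Y → Z.

Original I(X;Y) = 0.0441 bits

After applying f:
P(X,Z) where Z=f(Y):
- P(X,Z=0) = P(X,Y=3)
- P(X,Z=1) = P(X,Y=0) + P(X,Y=1) + P(X,Y=2)

I(X;Z) = I(X;f(Y)) = 0.0067 bits

Verification: 0.0441 ≥ 0.0067 ✓

Information cannot be created by processing; the function f can only lose information about X.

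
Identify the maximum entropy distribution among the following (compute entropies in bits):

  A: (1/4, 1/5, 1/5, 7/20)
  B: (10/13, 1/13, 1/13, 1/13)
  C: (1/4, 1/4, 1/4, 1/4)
C

For a discrete distribution over n outcomes, entropy is maximized by the uniform distribution.

Computing entropies:
H(A) = 1.9589 bits
H(B) = 1.1451 bits
H(C) = 2.0000 bits

The uniform distribution (where all probabilities equal 1/4) achieves the maximum entropy of log_2(4) = 2.0000 bits.

Distribution C has the highest entropy.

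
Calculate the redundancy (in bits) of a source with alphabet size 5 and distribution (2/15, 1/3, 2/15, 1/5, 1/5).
0.0897 bits

Redundancy measures how far a source is from maximum entropy:
R = H_max - H(X)

Maximum entropy for 5 symbols: H_max = log_2(5) = 2.3219 bits
Actual entropy: H(X) = 2.2323 bits
Redundancy: R = 2.3219 - 2.2323 = 0.0897 bits

This redundancy represents potential for compression: the source could be compressed by 0.0897 bits per symbol.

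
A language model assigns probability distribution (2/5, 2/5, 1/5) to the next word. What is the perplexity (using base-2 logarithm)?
2.8717

Perplexity is 2^H (or exp(H) for natural log).

First, H = -Σ p log p = 1.5219 bits
Perplexity = 2^1.5219 = 2.8717

Interpretation: The model's uncertainty is equivalent to choosing uniformly among 2.9 options.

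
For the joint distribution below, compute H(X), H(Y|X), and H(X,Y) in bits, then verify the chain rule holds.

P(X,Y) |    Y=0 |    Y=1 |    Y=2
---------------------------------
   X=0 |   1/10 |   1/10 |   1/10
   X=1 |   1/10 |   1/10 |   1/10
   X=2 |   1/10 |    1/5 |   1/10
H(X,Y) = 3.1219, H(X) = 1.5710, H(Y|X) = 1.5510 (all in bits)

Chain rule: H(X,Y) = H(X) + H(Y|X)

Left side — joint entropy directly:
H(X,Y) = -Σ p(x,y) log p(x,y) = 3.1219 bits

Right side — compute H(Y|X) from the conditional distributions:
P(X) = (3/10, 3/10, 2/5), so H(X) = 1.5710 bits
H(Y|X) = Σ_x P(X=x) · H(Y|X=x):
  P(Y|X=0) = (1/3, 1/3, 1/3), H(Y|X=0) = 1.5850, weight P(X=0) = 3/10
  P(Y|X=1) = (1/3, 1/3, 1/3), H(Y|X=1) = 1.5850, weight P(X=1) = 3/10
  P(Y|X=2) = (1/4, 1/2, 1/4), H(Y|X=2) = 1.5000, weight P(X=2) = 2/5
H(Y|X) = 1.5510 bits

H(X) + H(Y|X) = 1.5710 + 1.5510 = 3.1219 bits

Both sides equal 3.1219 bits. ✓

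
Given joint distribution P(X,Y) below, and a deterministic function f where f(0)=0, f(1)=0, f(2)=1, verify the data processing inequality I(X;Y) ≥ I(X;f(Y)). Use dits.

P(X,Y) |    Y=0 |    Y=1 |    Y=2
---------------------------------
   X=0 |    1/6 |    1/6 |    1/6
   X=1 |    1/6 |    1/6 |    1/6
I(X;Y) = 0.0000, I(X;f(Y)) = 0.0000, inequality holds: 0.0000 ≥ 0.0000

Data Processing Inequality: For any Markov chain X → Y → Z, we have I(X;Y) ≥ I(X;Z).

Here Z = f(Y) is a deterministic function of Y, forming X → Y → Z.

Original I(X;Y) = 0.0000 dits

After applying f:
P(X,Z) where Z=f(Y):
- P(X,Z=0) = P(X,Y=0) + P(X,Y=1)
- P(X,Z=1) = P(X,Y=2)

I(X;Z) = I(X;f(Y)) = 0.0000 dits

Verification: 0.0000 ≥ 0.0000 ✓

Information cannot be created by processing; the function f can only lose information about X.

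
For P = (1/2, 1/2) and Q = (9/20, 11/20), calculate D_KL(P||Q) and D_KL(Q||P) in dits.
D_KL(P||Q) = 0.0022, D_KL(Q||P) = 0.0022

KL divergence is not symmetric: D_KL(P||Q) ≠ D_KL(Q||P) in general.

D_KL(P||Q) = 0.0022 dits
D_KL(Q||P) = 0.0022 dits

In this case they happen to be equal (to 4 decimal places).

This asymmetry is why KL divergence is not a true distance metric.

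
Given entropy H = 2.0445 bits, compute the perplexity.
4.1253

Perplexity is 2^H (or exp(H) for natural log).

H = 2.0445 bits
Perplexity = 2^2.0445 = 4.1253

Interpretation: The model's uncertainty is equivalent to choosing uniformly among 4.1 options.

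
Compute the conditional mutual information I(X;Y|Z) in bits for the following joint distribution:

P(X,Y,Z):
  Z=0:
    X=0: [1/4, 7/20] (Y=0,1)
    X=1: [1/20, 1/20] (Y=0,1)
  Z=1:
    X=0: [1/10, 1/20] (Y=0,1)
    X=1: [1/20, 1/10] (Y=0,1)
0.0262 bits

Conditional mutual information: I(X;Y|Z) = H(X|Z) + H(Y|Z) - H(X,Y|Z)

H(Z) = 0.8813
H(X,Z) = 1.5955 → H(X|Z) = 0.7142
H(Y,Z) = 1.8710 → H(Y|Z) = 0.9897
H(X,Y,Z) = 2.5589 → H(X,Y|Z) = 1.6776

I(X;Y|Z) = 0.7142 + 0.9897 - 1.6776 = 0.0262 bits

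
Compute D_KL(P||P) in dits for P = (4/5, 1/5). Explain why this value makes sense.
0.0000 dits

KL divergence satisfies the Gibbs inequality: D_KL(P||Q) ≥ 0 for all distributions P, Q.

D_KL(P||Q) = Σ p(x) log(p(x)/q(x))
Each term is p(x) × log_10(p(x)/p(x)) = p(x) × log_10(1) = 0, so the sum is 0.
D_KL(P||Q) = 0.0000 dits

When P = Q, the KL divergence is exactly 0, as there is no 'divergence' between identical distributions.

This non-negativity is a fundamental property: relative entropy cannot be negative because it measures how different Q is from P.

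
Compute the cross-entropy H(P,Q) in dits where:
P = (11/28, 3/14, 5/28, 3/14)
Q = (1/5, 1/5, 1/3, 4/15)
0.6326 dits

Cross-entropy: H(P,Q) = -Σ p(x) log q(x)

Alternatively: H(P,Q) = H(P) + D_KL(P||Q)
H(P) = 0.5797 dits
D_KL(P||Q) = 0.0529 dits

H(P,Q) = 0.5797 + 0.0529 = 0.6326 dits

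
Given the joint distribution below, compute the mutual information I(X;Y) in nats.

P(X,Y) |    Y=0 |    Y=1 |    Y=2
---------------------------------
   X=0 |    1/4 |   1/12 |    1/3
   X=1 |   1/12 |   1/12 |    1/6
0.0153 nats

Mutual information: I(X;Y) = H(X) + H(Y) - H(X,Y)

Marginals:
P(X) = (2/3, 1/3), H(X) = 0.6365 nats
P(Y) = (1/3, 1/6, 1/2), H(Y) = 1.0114 nats

Joint entropy: H(X,Y) = 1.6326 nats

I(X;Y) = 0.6365 + 1.0114 - 1.6326 = 0.0153 nats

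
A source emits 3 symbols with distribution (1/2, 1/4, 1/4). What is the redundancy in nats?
0.0589 nats

Redundancy measures how far a source is from maximum entropy:
R = H_max - H(X)

Maximum entropy for 3 symbols: H_max = log_e(3) = 1.0986 nats
Actual entropy: H(X) = 1.0397 nats
Redundancy: R = 1.0986 - 1.0397 = 0.0589 nats

This redundancy represents potential for compression: the source could be compressed by 0.0589 nats per symbol.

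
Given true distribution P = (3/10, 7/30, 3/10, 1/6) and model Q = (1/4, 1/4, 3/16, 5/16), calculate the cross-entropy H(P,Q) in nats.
1.4354 nats

Cross-entropy: H(P,Q) = -Σ p(x) log q(x)

Alternatively: H(P,Q) = H(P) + D_KL(P||Q)
H(P) = 1.3606 nats
D_KL(P||Q) = 0.0748 nats

H(P,Q) = 1.3606 + 0.0748 = 1.4354 nats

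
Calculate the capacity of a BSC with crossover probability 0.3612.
0.0563 bits

For a binary symmetric channel (BSC) with error probability p:
Capacity C = 1 - H(p) bits per symbol

where H(p) = -p log₂(p) - (1-p) log₂(1-p) is the binary entropy function.

H(0.3612) = 0.9437 bits
C = 1 - 0.9437 = 0.0563 bits per symbol

This means we can reliably transmit up to 0.0563 bits of information per channel use.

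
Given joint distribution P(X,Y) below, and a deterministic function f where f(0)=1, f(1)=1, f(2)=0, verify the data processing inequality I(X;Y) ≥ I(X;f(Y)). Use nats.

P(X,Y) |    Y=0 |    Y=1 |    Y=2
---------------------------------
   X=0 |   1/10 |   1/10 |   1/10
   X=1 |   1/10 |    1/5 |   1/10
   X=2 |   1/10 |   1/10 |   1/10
I(X;Y) = 0.0138, I(X;f(Y)) = 0.0040, inequality holds: 0.0138 ≥ 0.0040

Data Processing Inequality: For any Markov chain X → Y → Z, we have I(X;Y) ≥ I(X;Z).

Here Z = f(Y) is a deterministic function of Y, forming X → Y → Z.

Original I(X;Y) = 0.0138 nats

After applying f:
P(X,Z) where Z=f(Y):
- P(X,Z=0) = P(X,Y=2)
- P(X,Z=1) = P(X,Y=0) + P(X,Y=1)

I(X;Z) = I(X;f(Y)) = 0.0040 nats

Verification: 0.0138 ≥ 0.0040 ✓

Information cannot be created by processing; the function f can only lose information about X.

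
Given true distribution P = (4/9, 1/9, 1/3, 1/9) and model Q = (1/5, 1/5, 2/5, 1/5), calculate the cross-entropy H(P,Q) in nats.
1.3784 nats

Cross-entropy: H(P,Q) = -Σ p(x) log q(x)

Alternatively: H(P,Q) = H(P) + D_KL(P||Q)
H(P) = 1.2149 nats
D_KL(P||Q) = 0.1635 nats

H(P,Q) = 1.2149 + 0.1635 = 1.3784 nats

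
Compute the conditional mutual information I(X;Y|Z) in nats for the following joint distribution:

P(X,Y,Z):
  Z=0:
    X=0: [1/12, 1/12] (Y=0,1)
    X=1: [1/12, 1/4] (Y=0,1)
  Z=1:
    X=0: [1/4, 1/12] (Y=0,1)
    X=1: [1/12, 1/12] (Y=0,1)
0.0306 nats

Conditional mutual information: I(X;Y|Z) = H(X|Z) + H(Y|Z) - H(X,Y|Z)

H(Z) = 0.6931
H(X,Z) = 1.3297 → H(X|Z) = 0.6365
H(Y,Z) = 1.3297 → H(Y|Z) = 0.6365
H(X,Y,Z) = 1.9356 → H(X,Y|Z) = 1.2425

I(X;Y|Z) = 0.6365 + 0.6365 - 1.2425 = 0.0306 nats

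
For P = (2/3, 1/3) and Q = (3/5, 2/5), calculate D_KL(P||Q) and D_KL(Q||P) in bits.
D_KL(P||Q) = 0.0137, D_KL(Q||P) = 0.0140

KL divergence is not symmetric: D_KL(P||Q) ≠ D_KL(Q||P) in general.

D_KL(P||Q) = 0.0137 bits
D_KL(Q||P) = 0.0140 bits

No, they are not equal!

This asymmetry is why KL divergence is not a true distance metric.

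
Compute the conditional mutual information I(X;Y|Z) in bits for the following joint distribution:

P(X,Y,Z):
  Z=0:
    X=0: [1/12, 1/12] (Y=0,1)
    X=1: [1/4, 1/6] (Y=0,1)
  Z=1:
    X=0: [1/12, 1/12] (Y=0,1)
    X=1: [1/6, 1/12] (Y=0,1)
0.0118 bits

Conditional mutual information: I(X;Y|Z) = H(X|Z) + H(Y|Z) - H(X,Y|Z)

H(Z) = 0.9799
H(X,Z) = 1.8879 → H(X|Z) = 0.9080
H(Y,Z) = 1.9591 → H(Y|Z) = 0.9793
H(X,Y,Z) = 2.8554 → H(X,Y|Z) = 1.8755

I(X;Y|Z) = 0.9080 + 0.9793 - 1.8755 = 0.0118 bits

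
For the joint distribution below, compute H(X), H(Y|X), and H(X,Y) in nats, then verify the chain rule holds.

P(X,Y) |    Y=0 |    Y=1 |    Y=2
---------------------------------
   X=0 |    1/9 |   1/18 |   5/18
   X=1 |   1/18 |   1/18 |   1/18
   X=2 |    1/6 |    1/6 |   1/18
H(X,Y) = 2.0001, H(X) = 1.0263, H(Y|X) = 0.9738 (all in nats)

Chain rule: H(X,Y) = H(X) + H(Y|X)

Left side — joint entropy directly:
H(X,Y) = -Σ p(x,y) log p(x,y) = 2.0001 nats

Right side — compute H(Y|X) from the conditional distributions:
P(X) = (4/9, 1/6, 7/18), so H(X) = 1.0263 nats
H(Y|X) = Σ_x P(X=x) · H(Y|X=x):
  P(Y|X=0) = (1/4, 1/8, 5/8), H(Y|X=0) = 0.9003, weight P(X=0) = 4/9
  P(Y|X=1) = (1/3, 1/3, 1/3), H(Y|X=1) = 1.0986, weight P(X=1) = 1/6
  P(Y|X=2) = (3/7, 3/7, 1/7), H(Y|X=2) = 1.0042, weight P(X=2) = 7/18
H(Y|X) = 0.9738 nats

H(X) + H(Y|X) = 1.0263 + 0.9738 = 2.0001 nats

Both sides equal 2.0001 nats. ✓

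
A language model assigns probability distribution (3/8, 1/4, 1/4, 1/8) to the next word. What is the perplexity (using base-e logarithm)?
3.7467

Perplexity is e^H (or exp(H) for natural log).

First, H = -Σ p log p = 1.3209 nats
Perplexity = e^1.3209 = 3.7467

Interpretation: The model's uncertainty is equivalent to choosing uniformly among 3.7 options.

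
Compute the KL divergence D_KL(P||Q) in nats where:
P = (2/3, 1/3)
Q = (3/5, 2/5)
0.0095 nats

KL divergence: D_KL(P||Q) = Σ p(x) log(p(x)/q(x))

Computing term by term:
  x=0: 2/3 × log_e[(2/3)/(3/5)] = 2/3 × 0.1054 = 0.0702
  x=1: 1/3 × log_e[(1/3)/(2/5)] = 1/3 × -0.1823 = -0.0608

D_KL(P||Q) = 0.0095 nats

Note: KL divergence is always non-negative and equals 0 iff P = Q.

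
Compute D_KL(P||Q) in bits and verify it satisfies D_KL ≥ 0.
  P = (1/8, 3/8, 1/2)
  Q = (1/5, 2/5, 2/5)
0.0413 bits

KL divergence satisfies the Gibbs inequality: D_KL(P||Q) ≥ 0 for all distributions P, Q.

D_KL(P||Q) = Σ p(x) log(p(x)/q(x))
Term by term:
  x=0: 1/8 × log_2[(1/8)/(1/5)] = -0.0848
  x=1: 3/8 × log_2[(3/8)/(2/5)] = -0.0349
  x=2: 1/2 × log_2[(1/2)/(2/5)] = 0.1610
D_KL(P||Q) = 0.0413 bits

D_KL(P||Q) = 0.0413 ≥ 0 ✓

This non-negativity is a fundamental property: relative entropy cannot be negative because it measures how different Q is from P.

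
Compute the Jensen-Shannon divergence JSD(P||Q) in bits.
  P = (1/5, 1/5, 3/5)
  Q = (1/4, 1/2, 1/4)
0.1035 bits

Jensen-Shannon divergence is:
JSD(P||Q) = 0.5 × D_KL(P||M) + 0.5 × D_KL(Q||M)
where M = 0.5 × (P + Q) is the mixture distribution.

M = 0.5 × (1/5, 1/5, 3/5) + 0.5 × (1/4, 1/2, 1/4) = (9/40, 7/20, 17/40)

D_KL(P||M) = 0.1030 bits
D_KL(Q||M) = 0.1039 bits

JSD(P||Q) = 0.5 × 0.1030 + 0.5 × 0.1039 = 0.1035 bits

Unlike KL divergence, JSD is symmetric and bounded: 0 ≤ JSD ≤ log(2).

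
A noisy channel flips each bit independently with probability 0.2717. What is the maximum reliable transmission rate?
0.1561 bits

For a binary symmetric channel (BSC) with error probability p:
Capacity C = 1 - H(p) bits per symbol

where H(p) = -p log₂(p) - (1-p) log₂(1-p) is the binary entropy function.

H(0.2717) = 0.8439 bits
C = 1 - 0.8439 = 0.1561 bits per symbol

This means we can reliably transmit up to 0.1561 bits of information per channel use.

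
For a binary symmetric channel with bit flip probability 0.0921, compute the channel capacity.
0.5566 bits

For a binary symmetric channel (BSC) with error probability p:
Capacity C = 1 - H(p) bits per symbol

where H(p) = -p log₂(p) - (1-p) log₂(1-p) is the binary entropy function.

H(0.0921) = 0.4434 bits
C = 1 - 0.4434 = 0.5566 bits per symbol

This means we can reliably transmit up to 0.5566 bits of information per channel use.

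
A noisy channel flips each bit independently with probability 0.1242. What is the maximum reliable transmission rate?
0.4587 bits

For a binary symmetric channel (BSC) with error probability p:
Capacity C = 1 - H(p) bits per symbol

where H(p) = -p log₂(p) - (1-p) log₂(1-p) is the binary entropy function.

H(0.1242) = 0.5413 bits
C = 1 - 0.5413 = 0.4587 bits per symbol

This means we can reliably transmit up to 0.4587 bits of information per channel use.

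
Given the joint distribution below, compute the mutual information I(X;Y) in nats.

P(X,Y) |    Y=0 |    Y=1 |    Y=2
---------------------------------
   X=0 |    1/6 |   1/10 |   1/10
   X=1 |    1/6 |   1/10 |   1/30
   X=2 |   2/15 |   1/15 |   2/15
0.0366 nats

Mutual information: I(X;Y) = H(X) + H(Y) - H(X,Y)

Marginals:
P(X) = (11/30, 3/10, 1/3), H(X) = 1.0953 nats
P(Y) = (7/15, 4/15, 4/15), H(Y) = 1.0606 nats

Joint entropy: H(X,Y) = 2.1192 nats

I(X;Y) = 1.0953 + 1.0606 - 2.1192 = 0.0366 nats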